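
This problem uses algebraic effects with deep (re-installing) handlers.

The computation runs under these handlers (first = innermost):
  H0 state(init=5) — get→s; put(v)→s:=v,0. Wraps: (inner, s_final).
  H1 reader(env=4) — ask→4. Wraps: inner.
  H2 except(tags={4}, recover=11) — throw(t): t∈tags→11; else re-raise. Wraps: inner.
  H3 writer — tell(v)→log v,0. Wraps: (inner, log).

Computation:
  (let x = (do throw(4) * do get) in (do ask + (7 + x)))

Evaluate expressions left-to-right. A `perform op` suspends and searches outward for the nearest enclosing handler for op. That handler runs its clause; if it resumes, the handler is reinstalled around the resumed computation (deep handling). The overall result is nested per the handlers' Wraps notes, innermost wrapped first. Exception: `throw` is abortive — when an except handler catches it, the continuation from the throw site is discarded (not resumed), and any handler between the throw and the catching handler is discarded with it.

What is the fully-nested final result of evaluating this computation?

Answer: (11, ())

Evaluation trace:
throw(4) @ H2 caught ⇒ 11
H3 returns (11, ())
= (11, ())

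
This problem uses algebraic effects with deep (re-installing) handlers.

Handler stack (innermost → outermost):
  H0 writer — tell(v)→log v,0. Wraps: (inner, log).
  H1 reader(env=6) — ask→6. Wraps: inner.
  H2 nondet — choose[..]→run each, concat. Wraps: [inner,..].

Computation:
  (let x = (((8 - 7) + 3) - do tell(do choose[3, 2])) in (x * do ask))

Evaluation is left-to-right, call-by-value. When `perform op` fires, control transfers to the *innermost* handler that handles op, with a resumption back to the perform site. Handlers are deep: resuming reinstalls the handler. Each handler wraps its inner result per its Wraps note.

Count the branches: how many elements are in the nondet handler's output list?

Answer: 2

Working:
choose[3, 2] @ H2
  branch[0] choose=3:
    tell(3) @ H0 ⇒ log+=3
    ask @ H1 ⇒ 6
    H0 returns (24, (3))
    H1 returns (24, (3))
    H2 returns [(24, (3))]
  branch[1] choose=2:
    tell(2) @ H0 ⇒ log+=2
    ask @ H1 ⇒ 6
    H0 returns (24, (2))
    H1 returns (24, (2))
    H2 returns [(24, (2))]
= [(24, (3)), (24, (2))]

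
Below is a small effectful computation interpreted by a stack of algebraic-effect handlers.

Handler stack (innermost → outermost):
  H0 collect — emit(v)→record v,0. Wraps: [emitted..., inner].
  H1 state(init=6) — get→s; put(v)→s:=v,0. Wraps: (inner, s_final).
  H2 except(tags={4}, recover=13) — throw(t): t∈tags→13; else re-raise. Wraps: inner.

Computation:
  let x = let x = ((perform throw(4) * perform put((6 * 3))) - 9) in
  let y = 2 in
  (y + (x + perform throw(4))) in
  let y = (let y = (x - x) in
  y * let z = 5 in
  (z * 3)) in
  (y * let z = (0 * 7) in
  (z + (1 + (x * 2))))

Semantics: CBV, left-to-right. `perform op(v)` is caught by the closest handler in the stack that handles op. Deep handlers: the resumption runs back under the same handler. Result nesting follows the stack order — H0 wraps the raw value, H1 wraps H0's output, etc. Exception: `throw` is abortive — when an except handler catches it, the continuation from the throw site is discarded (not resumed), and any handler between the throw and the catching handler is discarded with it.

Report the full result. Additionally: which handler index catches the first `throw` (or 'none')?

Step-by-step:
throw(4) @ H2 caught ⇒ 13
= 13

Answer: 13 ; first throw caught by: H2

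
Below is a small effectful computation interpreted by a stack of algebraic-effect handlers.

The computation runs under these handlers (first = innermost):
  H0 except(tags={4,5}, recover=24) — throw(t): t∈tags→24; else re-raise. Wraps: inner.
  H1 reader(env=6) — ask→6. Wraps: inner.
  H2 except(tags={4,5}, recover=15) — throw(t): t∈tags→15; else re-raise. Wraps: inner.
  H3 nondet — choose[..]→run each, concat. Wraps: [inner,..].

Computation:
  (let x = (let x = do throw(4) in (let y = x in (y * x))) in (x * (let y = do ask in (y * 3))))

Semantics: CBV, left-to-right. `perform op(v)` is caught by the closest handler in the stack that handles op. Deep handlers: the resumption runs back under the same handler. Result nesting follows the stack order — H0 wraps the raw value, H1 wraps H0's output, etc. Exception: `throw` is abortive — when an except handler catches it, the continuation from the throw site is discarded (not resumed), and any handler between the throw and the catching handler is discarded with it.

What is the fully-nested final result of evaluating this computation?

Answer: [24]

Step-by-step:
throw(4) @ H0 caught ⇒ 24
H1 returns 24
H2 returns 24
H3 returns [24]
= [24]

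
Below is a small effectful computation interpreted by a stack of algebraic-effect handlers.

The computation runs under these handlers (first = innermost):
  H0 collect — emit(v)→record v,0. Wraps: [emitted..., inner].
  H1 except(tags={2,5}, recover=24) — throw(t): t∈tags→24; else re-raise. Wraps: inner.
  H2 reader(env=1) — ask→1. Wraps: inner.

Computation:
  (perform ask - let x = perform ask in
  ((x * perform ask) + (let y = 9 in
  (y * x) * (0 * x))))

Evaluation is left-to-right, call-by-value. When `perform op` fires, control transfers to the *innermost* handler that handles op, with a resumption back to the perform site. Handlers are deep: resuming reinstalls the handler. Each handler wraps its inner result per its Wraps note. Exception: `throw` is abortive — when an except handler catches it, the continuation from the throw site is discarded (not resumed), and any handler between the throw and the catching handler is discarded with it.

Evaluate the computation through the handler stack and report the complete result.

Answer: [0]

Working:
ask @ H2 ⇒ 1
ask @ H2 ⇒ 1
ask @ H2 ⇒ 1
H0 returns [0]
H1 returns [0]
H2 returns [0]
= [0]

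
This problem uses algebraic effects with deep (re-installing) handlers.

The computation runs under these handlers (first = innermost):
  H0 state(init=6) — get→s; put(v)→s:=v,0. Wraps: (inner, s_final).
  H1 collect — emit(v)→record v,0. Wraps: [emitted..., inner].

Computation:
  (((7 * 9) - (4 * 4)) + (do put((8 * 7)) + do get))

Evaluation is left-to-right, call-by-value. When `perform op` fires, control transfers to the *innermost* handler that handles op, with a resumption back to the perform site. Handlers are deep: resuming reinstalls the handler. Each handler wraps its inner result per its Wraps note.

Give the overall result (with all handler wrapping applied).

Answer: [(103, 56)]

Working:
put(56) @ H0 ⇒ s:=56
get @ H0 ⇒ 56
H0 returns (103, 56)
H1 returns [(103, 56)]
= [(103, 56)]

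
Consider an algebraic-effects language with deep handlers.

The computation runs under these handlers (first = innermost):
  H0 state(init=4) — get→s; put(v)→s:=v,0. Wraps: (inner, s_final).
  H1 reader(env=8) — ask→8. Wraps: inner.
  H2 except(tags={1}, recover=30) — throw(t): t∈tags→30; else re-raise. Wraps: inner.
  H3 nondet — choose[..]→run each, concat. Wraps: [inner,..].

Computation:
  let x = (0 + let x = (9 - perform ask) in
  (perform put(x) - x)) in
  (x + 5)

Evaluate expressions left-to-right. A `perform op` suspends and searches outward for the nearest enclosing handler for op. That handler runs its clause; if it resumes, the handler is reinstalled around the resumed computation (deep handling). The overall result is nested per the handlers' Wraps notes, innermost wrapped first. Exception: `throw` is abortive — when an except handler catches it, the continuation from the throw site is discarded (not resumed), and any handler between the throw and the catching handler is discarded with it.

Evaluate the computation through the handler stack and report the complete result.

Step-by-step:
ask @ H1 ⇒ 8
put(1) @ H0 ⇒ s:=1
H0 returns (4, 1)
H1 returns (4, 1)
H2 returns (4, 1)
H3 returns [(4, 1)]
= [(4, 1)]

Answer: [(4, 1)]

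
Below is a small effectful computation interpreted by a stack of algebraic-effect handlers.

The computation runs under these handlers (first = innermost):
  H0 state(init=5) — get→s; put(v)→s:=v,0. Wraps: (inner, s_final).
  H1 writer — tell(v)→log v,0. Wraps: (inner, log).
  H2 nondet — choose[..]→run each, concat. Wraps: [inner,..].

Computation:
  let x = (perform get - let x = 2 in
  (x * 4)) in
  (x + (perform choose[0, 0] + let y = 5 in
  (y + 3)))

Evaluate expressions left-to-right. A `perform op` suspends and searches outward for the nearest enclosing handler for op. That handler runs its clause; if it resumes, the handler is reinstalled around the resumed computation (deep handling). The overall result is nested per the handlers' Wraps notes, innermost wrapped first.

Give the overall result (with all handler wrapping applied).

Evaluation trace:
get @ H0 ⇒ 5
choose[0, 0] @ H2
  branch[0] choose=0:
    H0 returns (5, 5)
    H1 returns ((5, 5), ())
    H2 returns [((5, 5), ())]
  branch[1] choose=0:
    H0 returns (5, 5)
    H1 returns ((5, 5), ())
    H2 returns [((5, 5), ())]
= [((5, 5), ()), ((5, 5), ())]

Answer: [((5, 5), ()), ((5, 5), ())]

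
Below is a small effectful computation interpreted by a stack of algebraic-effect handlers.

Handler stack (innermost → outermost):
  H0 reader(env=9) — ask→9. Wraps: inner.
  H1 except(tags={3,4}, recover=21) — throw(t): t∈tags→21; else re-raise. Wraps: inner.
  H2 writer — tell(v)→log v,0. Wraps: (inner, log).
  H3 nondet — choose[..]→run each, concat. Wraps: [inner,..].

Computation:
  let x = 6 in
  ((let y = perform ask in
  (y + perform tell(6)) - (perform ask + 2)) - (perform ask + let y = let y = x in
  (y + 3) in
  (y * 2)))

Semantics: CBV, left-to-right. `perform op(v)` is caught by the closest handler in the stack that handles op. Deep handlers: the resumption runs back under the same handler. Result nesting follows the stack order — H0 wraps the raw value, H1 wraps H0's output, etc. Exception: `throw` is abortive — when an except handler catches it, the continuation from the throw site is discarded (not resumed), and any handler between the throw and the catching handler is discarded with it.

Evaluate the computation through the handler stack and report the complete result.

Answer: [(-29, (6))]

Evaluation trace:
ask @ H0 ⇒ 9
tell(6) @ H2 ⇒ log+=6
ask @ H0 ⇒ 9
ask @ H0 ⇒ 9
H0 returns -29
H1 returns -29
H2 returns (-29, (6))
H3 returns [(-29, (6))]
= [(-29, (6))]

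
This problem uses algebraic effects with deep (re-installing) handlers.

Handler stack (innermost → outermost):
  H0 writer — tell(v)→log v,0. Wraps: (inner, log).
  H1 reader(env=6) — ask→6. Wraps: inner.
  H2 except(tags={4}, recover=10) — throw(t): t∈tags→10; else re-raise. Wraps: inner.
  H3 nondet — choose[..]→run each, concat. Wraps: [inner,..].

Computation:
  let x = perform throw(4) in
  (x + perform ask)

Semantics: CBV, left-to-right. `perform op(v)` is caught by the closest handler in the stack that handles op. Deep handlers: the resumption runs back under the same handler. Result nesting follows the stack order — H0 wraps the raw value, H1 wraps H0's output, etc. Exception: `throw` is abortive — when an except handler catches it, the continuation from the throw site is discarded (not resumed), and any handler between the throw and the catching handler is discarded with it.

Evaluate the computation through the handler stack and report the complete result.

Step-by-step:
throw(4) @ H2 caught ⇒ 10
H3 returns [10]
= [10]

Answer: [10]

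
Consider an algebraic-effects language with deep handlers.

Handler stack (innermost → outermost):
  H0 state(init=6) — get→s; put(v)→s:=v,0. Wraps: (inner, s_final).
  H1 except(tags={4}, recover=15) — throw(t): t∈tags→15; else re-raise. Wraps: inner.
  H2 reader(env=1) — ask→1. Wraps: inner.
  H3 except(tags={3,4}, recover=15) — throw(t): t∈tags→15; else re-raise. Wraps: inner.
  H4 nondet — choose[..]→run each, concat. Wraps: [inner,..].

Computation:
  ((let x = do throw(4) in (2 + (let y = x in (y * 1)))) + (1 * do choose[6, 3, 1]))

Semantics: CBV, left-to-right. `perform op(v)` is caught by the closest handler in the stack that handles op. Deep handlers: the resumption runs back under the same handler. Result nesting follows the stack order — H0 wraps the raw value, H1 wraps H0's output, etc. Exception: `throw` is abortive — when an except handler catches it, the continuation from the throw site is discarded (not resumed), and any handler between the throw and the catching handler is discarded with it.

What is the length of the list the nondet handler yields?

Answer: 1

Working:
throw(4) @ H1 caught ⇒ 15
H2 returns 15
H3 returns 15
H4 returns [15]
= [15]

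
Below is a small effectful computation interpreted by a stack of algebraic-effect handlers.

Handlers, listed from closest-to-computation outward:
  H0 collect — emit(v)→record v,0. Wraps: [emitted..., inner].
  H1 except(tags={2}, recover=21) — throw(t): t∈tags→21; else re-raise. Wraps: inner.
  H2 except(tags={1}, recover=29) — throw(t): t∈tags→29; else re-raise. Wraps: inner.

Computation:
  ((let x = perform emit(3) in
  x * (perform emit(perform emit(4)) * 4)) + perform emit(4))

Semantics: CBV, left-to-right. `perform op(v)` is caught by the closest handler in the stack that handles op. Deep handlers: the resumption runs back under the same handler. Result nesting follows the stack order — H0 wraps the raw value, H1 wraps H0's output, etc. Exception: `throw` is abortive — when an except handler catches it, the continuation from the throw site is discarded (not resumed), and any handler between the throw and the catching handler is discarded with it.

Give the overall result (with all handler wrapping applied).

Evaluation trace:
emit(3) @ H0 ⇒ out+=3
emit(4) @ H0 ⇒ out+=4
emit(0) @ H0 ⇒ out+=0
emit(4) @ H0 ⇒ out+=4
H0 returns [3, 4, 0, 4, 0]
H1 returns [3, 4, 0, 4, 0]
H2 returns [3, 4, 0, 4, 0]
= [3, 4, 0, 4, 0]

Answer: [3, 4, 0, 4, 0]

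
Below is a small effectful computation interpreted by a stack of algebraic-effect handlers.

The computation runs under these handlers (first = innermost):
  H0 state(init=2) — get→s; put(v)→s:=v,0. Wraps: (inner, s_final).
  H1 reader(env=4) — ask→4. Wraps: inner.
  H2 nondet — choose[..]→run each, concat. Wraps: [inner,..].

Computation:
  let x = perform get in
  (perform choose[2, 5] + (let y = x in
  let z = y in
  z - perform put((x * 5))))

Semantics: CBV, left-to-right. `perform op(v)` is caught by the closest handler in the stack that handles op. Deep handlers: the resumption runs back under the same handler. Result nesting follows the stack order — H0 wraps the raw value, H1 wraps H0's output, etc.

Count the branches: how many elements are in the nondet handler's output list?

Working:
get @ H0 ⇒ 2
choose[2, 5] @ H2
  branch[0] choose=2:
    put(10) @ H0 ⇒ s:=10
    H0 returns (4, 10)
    H1 returns (4, 10)
    H2 returns [(4, 10)]
  branch[1] choose=5:
    put(10) @ H0 ⇒ s:=10
    H0 returns (7, 10)
    H1 returns (7, 10)
    H2 returns [(7, 10)]
= [(4, 10), (7, 10)]

Answer: 2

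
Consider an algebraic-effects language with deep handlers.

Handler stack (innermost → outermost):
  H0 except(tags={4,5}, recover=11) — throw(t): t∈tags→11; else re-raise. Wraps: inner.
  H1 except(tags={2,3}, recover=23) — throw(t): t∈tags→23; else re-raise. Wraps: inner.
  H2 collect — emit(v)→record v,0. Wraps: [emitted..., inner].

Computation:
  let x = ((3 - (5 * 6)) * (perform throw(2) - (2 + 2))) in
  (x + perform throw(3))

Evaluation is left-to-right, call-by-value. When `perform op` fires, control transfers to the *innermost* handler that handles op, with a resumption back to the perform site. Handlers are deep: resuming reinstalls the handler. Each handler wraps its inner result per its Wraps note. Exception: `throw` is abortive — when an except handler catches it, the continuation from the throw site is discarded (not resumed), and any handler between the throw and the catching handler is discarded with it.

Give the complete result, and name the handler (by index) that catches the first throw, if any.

Answer: [23] ; first throw caught by: H1

Step-by-step:
throw(2) @ H0 re-raised
throw(2) @ H1 caught ⇒ 23
H2 returns [23]
= [23]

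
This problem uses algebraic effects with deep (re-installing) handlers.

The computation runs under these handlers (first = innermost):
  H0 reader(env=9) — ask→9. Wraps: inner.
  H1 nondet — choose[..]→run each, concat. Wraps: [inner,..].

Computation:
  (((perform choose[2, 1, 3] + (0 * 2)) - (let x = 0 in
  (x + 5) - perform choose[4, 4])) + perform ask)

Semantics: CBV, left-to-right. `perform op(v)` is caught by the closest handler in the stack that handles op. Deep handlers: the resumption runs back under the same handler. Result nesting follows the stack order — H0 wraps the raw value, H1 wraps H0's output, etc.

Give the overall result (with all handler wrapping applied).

Answer: [10, 10, 9, 9, 11, 11]

Step-by-step:
choose[2, 1, 3] @ H1
  branch[0] choose=2:
    choose[4, 4] @ H1
      branch[0] choose=4:
        ask @ H0 ⇒ 9
        H0 returns 10
        H1 returns [10]
      branch[1] choose=4:
        ask @ H0 ⇒ 9
        H0 returns 10
        H1 returns [10]
  branch[1] choose=1:
    choose[4, 4] @ H1
      branch[0] choose=4:
        ask @ H0 ⇒ 9
        H0 returns 9
        H1 returns [9]
      branch[1] choose=4:
        ask @ H0 ⇒ 9
        H0 returns 9
        H1 returns [9]
  branch[2] choose=3:
    choose[4, 4] @ H1
      branch[0] choose=4:
        ask @ H0 ⇒ 9
        H0 returns 11
        H1 returns [11]
      branch[1] choose=4:
        ask @ H0 ⇒ 9
        H0 returns 11
        H1 returns [11]
= [10, 10, 9, 9, 11, 11]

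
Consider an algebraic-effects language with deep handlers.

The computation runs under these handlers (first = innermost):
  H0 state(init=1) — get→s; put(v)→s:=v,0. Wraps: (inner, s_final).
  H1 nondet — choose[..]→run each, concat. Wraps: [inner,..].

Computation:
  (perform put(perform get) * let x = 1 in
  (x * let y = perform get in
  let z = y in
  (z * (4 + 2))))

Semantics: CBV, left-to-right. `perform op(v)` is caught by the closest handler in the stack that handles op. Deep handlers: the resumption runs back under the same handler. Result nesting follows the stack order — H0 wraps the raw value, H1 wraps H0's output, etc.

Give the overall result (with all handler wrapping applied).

Answer: [(0, 1)]

Working:
get @ H0 ⇒ 1
put(1) @ H0 ⇒ s:=1
get @ H0 ⇒ 1
H0 returns (0, 1)
H1 returns [(0, 1)]
= [(0, 1)]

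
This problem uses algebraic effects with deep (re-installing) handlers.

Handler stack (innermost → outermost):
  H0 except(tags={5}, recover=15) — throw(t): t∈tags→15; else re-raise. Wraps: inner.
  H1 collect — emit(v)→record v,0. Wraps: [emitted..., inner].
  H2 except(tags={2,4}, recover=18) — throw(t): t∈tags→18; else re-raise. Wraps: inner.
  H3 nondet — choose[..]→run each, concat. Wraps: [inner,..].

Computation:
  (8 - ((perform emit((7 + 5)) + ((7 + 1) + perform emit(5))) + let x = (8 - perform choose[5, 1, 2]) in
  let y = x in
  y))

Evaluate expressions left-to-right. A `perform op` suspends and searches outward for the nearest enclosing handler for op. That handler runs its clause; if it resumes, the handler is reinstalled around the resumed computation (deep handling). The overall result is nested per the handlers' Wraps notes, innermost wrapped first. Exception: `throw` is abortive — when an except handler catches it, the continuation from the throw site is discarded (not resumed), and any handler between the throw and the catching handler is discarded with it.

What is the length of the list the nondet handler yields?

Step-by-step:
emit(12) @ H1 ⇒ out+=12
emit(5) @ H1 ⇒ out+=5
choose[5, 1, 2] @ H3
  branch[0] choose=5:
    H0 returns -3
    H1 returns [12, 5, -3]
    H2 returns [12, 5, -3]
    H3 returns [[12, 5, -3]]
  branch[1] choose=1:
    H0 returns -7
    H1 returns [12, 5, -7]
    H2 returns [12, 5, -7]
    H3 returns [[12, 5, -7]]
  branch[2] choose=2:
    H0 returns -6
    H1 returns [12, 5, -6]
    H2 returns [12, 5, -6]
    H3 returns [[12, 5, -6]]
= [[12, 5, -3], [12, 5, -7], [12, 5, -6]]

Answer: 3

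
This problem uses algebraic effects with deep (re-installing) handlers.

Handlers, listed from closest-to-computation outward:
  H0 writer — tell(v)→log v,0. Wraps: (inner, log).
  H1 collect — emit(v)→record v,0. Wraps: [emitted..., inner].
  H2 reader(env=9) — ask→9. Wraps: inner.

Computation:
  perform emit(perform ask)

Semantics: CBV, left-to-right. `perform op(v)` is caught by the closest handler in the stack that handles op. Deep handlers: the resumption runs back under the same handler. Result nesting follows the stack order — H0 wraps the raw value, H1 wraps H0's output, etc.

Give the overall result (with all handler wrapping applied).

Answer: [9, (0, ())]

Working:
ask @ H2 ⇒ 9
emit(9) @ H1 ⇒ out+=9
H0 returns (0, ())
H1 returns [9, (0, ())]
H2 returns [9, (0, ())]
= [9, (0, ())]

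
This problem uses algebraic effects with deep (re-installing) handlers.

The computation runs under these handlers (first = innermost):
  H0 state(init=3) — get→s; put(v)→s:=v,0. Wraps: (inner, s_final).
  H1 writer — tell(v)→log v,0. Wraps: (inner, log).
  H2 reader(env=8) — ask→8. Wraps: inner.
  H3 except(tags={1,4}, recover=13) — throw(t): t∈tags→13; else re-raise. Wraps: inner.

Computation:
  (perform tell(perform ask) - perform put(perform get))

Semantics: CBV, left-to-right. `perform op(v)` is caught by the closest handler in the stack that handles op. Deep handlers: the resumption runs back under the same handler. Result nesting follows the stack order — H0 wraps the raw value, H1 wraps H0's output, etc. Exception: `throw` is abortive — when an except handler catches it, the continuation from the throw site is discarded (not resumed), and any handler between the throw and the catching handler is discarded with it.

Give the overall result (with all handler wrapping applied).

Answer: ((0, 3), (8))

Working:
ask @ H2 ⇒ 8
tell(8) @ H1 ⇒ log+=8
get @ H0 ⇒ 3
put(3) @ H0 ⇒ s:=3
H0 returns (0, 3)
H1 returns ((0, 3), (8))
H2 returns ((0, 3), (8))
H3 returns ((0, 3), (8))
= ((0, 3), (8))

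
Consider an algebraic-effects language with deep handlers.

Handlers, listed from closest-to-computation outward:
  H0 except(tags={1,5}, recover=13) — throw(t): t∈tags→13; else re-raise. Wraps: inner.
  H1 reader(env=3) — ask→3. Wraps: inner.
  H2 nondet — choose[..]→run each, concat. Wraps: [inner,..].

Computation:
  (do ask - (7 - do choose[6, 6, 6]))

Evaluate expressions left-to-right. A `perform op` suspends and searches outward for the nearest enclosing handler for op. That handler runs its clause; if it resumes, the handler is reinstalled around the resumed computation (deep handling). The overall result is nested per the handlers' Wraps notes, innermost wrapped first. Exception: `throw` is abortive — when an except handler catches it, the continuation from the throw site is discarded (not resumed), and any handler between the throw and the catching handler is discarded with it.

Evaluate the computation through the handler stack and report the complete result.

Working:
ask @ H1 ⇒ 3
choose[6, 6, 6] @ H2
  branch[0] choose=6:
    H0 returns 2
    H1 returns 2
    H2 returns [2]
  branch[1] choose=6:
    H0 returns 2
    H1 returns 2
    H2 returns [2]
  branch[2] choose=6:
    H0 returns 2
    H1 returns 2
    H2 returns [2]
= [2, 2, 2]

Answer: [2, 2, 2]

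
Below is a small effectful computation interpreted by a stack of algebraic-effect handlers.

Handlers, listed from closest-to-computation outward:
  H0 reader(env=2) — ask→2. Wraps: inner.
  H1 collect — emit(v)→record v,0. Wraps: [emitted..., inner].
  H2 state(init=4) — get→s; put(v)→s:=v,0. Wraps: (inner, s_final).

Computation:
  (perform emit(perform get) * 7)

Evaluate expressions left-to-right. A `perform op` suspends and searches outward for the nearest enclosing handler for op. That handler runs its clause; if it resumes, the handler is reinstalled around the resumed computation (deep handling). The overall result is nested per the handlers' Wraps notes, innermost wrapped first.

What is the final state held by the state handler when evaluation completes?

Working:
get @ H2 ⇒ 4
emit(4) @ H1 ⇒ out+=4
H0 returns 0
H1 returns [4, 0]
H2 returns ([4, 0], 4)
= ([4, 0], 4)

Answer: 4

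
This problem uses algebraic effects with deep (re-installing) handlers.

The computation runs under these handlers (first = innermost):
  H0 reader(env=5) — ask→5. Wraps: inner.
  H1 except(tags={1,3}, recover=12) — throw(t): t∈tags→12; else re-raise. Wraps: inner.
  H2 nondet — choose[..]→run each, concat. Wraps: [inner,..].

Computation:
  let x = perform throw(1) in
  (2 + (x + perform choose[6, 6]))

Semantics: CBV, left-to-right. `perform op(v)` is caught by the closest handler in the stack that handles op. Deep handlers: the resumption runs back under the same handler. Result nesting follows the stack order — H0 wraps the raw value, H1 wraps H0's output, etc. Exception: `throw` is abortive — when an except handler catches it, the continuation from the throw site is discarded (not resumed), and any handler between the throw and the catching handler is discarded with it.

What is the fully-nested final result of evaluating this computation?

Answer: [12]

Working:
throw(1) @ H1 caught ⇒ 12
H2 returns [12]
= [12]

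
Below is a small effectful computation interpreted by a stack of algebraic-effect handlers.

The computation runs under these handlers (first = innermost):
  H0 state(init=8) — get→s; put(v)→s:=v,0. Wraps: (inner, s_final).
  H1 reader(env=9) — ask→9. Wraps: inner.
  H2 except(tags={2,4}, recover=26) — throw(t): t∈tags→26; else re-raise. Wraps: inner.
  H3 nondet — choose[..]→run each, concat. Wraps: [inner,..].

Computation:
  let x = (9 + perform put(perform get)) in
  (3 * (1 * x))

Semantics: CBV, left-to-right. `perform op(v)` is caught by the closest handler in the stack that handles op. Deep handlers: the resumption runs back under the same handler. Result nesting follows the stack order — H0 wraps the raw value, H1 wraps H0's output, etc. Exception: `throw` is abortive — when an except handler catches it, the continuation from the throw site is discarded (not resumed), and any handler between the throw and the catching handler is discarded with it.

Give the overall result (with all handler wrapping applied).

Answer: [(27, 8)]

Step-by-step:
get @ H0 ⇒ 8
put(8) @ H0 ⇒ s:=8
H0 returns (27, 8)
H1 returns (27, 8)
H2 returns (27, 8)
H3 returns [(27, 8)]
= [(27, 8)]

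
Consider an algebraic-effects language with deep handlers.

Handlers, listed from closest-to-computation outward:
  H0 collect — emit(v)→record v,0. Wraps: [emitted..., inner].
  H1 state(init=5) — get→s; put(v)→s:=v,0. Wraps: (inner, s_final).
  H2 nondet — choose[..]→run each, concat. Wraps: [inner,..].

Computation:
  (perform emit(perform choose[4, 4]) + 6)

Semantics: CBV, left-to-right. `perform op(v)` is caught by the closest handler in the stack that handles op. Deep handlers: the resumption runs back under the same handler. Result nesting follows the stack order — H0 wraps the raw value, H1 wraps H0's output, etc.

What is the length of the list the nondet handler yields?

Working:
choose[4, 4] @ H2
  branch[0] choose=4:
    emit(4) @ H0 ⇒ out+=4
    H0 returns [4, 6]
    H1 returns ([4, 6], 5)
    H2 returns [([4, 6], 5)]
  branch[1] choose=4:
    emit(4) @ H0 ⇒ out+=4
    H0 returns [4, 6]
    H1 returns ([4, 6], 5)
    H2 returns [([4, 6], 5)]
= [([4, 6], 5), ([4, 6], 5)]

Answer: 2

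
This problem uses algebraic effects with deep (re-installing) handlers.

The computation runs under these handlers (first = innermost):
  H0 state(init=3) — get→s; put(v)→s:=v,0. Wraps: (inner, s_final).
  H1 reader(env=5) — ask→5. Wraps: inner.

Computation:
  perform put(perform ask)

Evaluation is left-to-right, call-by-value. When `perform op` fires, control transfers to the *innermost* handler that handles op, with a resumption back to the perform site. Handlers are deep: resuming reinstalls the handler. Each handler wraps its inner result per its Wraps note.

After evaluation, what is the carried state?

Answer: 5

Step-by-step:
ask @ H1 ⇒ 5
put(5) @ H0 ⇒ s:=5
H0 returns (0, 5)
H1 returns (0, 5)
= (0, 5)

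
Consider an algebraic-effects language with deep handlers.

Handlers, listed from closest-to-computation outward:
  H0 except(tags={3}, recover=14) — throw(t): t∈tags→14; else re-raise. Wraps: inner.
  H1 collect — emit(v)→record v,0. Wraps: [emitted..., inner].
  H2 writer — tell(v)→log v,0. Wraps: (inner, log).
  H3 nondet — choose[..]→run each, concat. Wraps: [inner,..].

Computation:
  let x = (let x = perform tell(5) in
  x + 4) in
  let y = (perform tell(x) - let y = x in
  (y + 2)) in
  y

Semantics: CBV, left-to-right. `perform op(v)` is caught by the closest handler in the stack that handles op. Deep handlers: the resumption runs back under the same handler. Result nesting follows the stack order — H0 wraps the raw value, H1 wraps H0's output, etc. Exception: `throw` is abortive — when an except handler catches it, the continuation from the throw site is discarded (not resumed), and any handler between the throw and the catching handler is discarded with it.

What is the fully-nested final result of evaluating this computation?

Working:
tell(5) @ H2 ⇒ log+=5
tell(4) @ H2 ⇒ log+=4
H0 returns -6
H1 returns [-6]
H2 returns ([-6], (5, 4))
H3 returns [([-6], (5, 4))]
= [([-6], (5, 4))]

Answer: [([-6], (5, 4))]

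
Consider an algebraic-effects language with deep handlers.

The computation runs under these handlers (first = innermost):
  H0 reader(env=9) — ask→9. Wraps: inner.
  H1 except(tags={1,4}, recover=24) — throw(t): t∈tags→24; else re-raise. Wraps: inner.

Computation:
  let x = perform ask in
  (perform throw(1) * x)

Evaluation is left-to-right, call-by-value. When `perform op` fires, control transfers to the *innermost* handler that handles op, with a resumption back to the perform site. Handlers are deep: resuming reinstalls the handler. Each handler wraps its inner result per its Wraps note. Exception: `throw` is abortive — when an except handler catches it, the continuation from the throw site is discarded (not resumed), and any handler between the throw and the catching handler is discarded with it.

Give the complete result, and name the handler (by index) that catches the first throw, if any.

Step-by-step:
ask @ H0 ⇒ 9
throw(1) @ H1 caught ⇒ 24
= 24

Answer: 24 ; first throw caught by: H1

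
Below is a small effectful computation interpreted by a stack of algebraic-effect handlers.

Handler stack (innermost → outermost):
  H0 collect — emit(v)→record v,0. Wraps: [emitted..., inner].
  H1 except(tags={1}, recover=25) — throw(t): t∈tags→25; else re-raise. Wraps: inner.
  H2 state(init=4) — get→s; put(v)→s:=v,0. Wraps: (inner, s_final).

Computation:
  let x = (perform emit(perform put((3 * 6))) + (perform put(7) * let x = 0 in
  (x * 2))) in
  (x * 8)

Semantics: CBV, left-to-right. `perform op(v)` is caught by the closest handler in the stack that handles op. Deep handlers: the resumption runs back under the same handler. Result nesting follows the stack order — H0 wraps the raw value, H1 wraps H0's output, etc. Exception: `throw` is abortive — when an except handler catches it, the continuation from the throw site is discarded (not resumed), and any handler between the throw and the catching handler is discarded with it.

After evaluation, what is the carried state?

Evaluation trace:
put(18) @ H2 ⇒ s:=18
emit(0) @ H0 ⇒ out+=0
put(7) @ H2 ⇒ s:=7
H0 returns [0, 0]
H1 returns [0, 0]
H2 returns ([0, 0], 7)
= ([0, 0], 7)

Answer: 7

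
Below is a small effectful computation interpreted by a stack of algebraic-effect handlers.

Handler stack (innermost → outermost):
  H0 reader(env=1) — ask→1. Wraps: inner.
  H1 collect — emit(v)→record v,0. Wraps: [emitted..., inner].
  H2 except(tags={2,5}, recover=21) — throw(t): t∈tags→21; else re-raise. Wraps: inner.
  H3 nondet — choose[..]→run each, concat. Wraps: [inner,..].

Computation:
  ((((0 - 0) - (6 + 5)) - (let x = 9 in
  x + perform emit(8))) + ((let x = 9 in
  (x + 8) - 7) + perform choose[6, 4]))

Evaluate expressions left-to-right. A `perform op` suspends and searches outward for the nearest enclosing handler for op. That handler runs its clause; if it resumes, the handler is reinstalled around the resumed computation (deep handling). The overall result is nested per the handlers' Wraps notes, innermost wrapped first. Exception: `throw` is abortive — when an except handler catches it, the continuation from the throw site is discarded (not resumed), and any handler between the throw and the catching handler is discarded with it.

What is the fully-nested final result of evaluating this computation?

Answer: [[8, -4], [8, -6]]

Evaluation trace:
emit(8) @ H1 ⇒ out+=8
choose[6, 4] @ H3
  branch[0] choose=6:
    H0 returns -4
    H1 returns [8, -4]
    H2 returns [8, -4]
    H3 returns [[8, -4]]
  branch[1] choose=4:
    H0 returns -6
    H1 returns [8, -6]
    H2 returns [8, -6]
    H3 returns [[8, -6]]
= [[8, -4], [8, -6]]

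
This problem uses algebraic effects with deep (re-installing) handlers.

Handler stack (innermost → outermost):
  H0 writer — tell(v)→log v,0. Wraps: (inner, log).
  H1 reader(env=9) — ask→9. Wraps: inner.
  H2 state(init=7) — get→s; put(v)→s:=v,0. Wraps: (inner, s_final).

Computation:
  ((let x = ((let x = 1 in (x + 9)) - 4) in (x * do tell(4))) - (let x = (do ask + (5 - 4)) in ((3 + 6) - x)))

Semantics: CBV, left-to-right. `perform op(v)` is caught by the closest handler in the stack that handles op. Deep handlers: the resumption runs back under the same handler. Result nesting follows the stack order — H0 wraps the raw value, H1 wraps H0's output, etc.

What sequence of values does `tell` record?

Evaluation trace:
tell(4) @ H0 ⇒ log+=4
ask @ H1 ⇒ 9
H0 returns (1, (4))
H1 returns (1, (4))
H2 returns ((1, (4)), 7)
= ((1, (4)), 7)

Answer: (4)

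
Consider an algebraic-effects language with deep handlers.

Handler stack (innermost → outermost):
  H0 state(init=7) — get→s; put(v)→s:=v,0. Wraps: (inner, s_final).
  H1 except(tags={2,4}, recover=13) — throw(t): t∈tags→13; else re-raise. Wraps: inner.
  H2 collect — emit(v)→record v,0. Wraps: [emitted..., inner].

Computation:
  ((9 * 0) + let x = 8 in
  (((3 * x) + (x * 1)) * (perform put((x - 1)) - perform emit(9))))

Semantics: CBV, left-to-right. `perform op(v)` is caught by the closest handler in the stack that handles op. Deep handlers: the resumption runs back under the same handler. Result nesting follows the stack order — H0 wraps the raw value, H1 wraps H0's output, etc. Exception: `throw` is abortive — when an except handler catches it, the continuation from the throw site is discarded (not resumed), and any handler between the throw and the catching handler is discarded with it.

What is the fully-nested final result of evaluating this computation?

Answer: [9, (0, 7)]

Evaluation trace:
put(7) @ H0 ⇒ s:=7
emit(9) @ H2 ⇒ out+=9
H0 returns (0, 7)
H1 returns (0, 7)
H2 returns [9, (0, 7)]
= [9, (0, 7)]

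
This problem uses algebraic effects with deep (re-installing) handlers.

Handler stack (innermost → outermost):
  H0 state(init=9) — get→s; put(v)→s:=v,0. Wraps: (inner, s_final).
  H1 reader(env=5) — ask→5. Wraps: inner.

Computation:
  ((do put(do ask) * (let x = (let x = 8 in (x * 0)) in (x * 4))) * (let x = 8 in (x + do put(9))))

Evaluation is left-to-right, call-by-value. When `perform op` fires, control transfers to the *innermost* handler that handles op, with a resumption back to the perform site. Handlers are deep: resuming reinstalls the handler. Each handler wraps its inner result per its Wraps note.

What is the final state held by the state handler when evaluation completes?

Evaluation trace:
ask @ H1 ⇒ 5
put(5) @ H0 ⇒ s:=5
put(9) @ H0 ⇒ s:=9
H0 returns (0, 9)
H1 returns (0, 9)
= (0, 9)

Answer: 9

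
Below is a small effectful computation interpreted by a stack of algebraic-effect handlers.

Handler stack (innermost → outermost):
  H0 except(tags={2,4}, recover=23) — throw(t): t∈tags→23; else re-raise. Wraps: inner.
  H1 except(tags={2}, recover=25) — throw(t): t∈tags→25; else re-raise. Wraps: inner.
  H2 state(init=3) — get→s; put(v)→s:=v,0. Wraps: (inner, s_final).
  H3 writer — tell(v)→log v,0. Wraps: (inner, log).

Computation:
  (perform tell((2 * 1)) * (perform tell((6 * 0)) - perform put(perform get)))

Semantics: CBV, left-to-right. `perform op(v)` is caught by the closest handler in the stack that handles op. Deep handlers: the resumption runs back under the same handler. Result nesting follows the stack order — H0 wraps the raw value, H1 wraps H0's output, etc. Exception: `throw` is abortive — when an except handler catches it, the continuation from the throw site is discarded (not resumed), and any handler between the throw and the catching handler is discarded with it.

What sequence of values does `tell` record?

Working:
tell(2) @ H3 ⇒ log+=2
tell(0) @ H3 ⇒ log+=0
get @ H2 ⇒ 3
put(3) @ H2 ⇒ s:=3
H0 returns 0
H1 returns 0
H2 returns (0, 3)
H3 returns ((0, 3), (2, 0))
= ((0, 3), (2, 0))

Answer: (2, 0)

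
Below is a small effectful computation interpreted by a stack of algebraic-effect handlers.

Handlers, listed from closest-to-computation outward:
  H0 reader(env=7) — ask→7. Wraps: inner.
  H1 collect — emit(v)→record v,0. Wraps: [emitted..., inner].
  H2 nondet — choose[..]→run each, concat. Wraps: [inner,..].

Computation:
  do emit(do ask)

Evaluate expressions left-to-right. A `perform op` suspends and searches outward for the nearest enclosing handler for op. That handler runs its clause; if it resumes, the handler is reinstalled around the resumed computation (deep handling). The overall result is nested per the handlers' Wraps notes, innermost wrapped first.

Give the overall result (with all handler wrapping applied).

Working:
ask @ H0 ⇒ 7
emit(7) @ H1 ⇒ out+=7
H0 returns 0
H1 returns [7, 0]
H2 returns [[7, 0]]
= [[7, 0]]

Answer: [[7, 0]]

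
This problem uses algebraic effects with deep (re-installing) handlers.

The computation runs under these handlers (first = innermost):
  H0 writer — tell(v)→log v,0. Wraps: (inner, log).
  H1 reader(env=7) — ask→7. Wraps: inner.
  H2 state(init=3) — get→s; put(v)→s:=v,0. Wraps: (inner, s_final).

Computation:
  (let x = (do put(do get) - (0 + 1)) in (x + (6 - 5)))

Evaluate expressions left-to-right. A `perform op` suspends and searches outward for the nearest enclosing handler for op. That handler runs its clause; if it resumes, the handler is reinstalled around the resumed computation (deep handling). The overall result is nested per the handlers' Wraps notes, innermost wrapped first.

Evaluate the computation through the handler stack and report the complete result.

Answer: ((0, ()), 3)

Step-by-step:
get @ H2 ⇒ 3
put(3) @ H2 ⇒ s:=3
H0 returns (0, ())
H1 returns (0, ())
H2 returns ((0, ()), 3)
= ((0, ()), 3)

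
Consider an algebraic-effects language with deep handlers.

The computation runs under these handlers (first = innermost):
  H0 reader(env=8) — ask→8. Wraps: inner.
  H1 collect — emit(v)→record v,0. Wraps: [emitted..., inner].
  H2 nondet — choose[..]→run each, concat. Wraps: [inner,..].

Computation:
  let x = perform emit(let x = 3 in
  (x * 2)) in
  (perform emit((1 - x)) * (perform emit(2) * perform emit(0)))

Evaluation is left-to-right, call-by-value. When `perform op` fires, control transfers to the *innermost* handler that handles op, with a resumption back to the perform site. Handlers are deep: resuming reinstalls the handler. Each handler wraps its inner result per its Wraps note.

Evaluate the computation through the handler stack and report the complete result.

Step-by-step:
emit(6) @ H1 ⇒ out+=6
emit(1) @ H1 ⇒ out+=1
emit(2) @ H1 ⇒ out+=2
emit(0) @ H1 ⇒ out+=0
H0 returns 0
H1 returns [6, 1, 2, 0, 0]
H2 returns [[6, 1, 2, 0, 0]]
= [[6, 1, 2, 0, 0]]

Answer: [[6, 1, 2, 0, 0]]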